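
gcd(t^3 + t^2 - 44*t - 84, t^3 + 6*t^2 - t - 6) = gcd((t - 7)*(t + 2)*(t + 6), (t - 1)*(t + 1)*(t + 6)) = t + 6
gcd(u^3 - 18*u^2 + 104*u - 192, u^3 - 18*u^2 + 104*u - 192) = u^3 - 18*u^2 + 104*u - 192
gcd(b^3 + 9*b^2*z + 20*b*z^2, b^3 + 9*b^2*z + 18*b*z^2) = b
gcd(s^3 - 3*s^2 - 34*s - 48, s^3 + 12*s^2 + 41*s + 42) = s^2 + 5*s + 6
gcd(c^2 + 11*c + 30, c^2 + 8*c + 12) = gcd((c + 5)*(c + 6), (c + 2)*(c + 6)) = c + 6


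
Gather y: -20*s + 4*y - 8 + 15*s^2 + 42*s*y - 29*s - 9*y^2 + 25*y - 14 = 15*s^2 - 49*s - 9*y^2 + y*(42*s + 29) - 22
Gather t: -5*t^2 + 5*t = -5*t^2 + 5*t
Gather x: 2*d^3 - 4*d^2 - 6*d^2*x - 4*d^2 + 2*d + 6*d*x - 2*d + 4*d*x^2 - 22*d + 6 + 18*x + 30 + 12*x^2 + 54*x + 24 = 2*d^3 - 8*d^2 - 22*d + x^2*(4*d + 12) + x*(-6*d^2 + 6*d + 72) + 60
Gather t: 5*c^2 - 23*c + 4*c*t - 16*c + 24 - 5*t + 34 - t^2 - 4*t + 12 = 5*c^2 - 39*c - t^2 + t*(4*c - 9) + 70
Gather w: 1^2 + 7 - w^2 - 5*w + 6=-w^2 - 5*w + 14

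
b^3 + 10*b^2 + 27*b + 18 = (b + 1)*(b + 3)*(b + 6)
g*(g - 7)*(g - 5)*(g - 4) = g^4 - 16*g^3 + 83*g^2 - 140*g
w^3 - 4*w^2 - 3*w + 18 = (w - 3)^2*(w + 2)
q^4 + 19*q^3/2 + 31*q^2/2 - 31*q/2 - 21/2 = (q - 1)*(q + 1/2)*(q + 3)*(q + 7)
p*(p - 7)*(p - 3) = p^3 - 10*p^2 + 21*p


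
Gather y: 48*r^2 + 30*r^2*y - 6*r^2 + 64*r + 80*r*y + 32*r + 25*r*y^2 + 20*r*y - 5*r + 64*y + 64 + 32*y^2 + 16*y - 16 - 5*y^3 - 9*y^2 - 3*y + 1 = 42*r^2 + 91*r - 5*y^3 + y^2*(25*r + 23) + y*(30*r^2 + 100*r + 77) + 49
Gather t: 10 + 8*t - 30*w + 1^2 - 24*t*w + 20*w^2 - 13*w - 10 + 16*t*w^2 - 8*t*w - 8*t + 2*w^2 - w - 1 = t*(16*w^2 - 32*w) + 22*w^2 - 44*w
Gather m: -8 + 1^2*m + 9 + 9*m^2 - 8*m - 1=9*m^2 - 7*m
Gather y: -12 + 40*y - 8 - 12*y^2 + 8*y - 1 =-12*y^2 + 48*y - 21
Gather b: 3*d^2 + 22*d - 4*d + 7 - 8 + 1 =3*d^2 + 18*d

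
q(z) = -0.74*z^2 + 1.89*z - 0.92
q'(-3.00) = 6.33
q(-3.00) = -13.25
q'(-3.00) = 6.33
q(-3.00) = -13.25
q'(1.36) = -0.12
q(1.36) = 0.28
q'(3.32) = -3.02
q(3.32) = -2.80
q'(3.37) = -3.10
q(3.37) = -2.95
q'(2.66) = -2.05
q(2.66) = -1.13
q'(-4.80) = 8.99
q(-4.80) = -27.04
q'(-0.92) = 3.25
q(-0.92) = -3.29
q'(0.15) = 1.67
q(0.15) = -0.65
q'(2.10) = -1.22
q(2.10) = -0.21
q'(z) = 1.89 - 1.48*z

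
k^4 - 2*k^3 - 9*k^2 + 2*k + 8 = (k - 4)*(k - 1)*(k + 1)*(k + 2)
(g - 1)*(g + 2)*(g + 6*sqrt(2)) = g^3 + g^2 + 6*sqrt(2)*g^2 - 2*g + 6*sqrt(2)*g - 12*sqrt(2)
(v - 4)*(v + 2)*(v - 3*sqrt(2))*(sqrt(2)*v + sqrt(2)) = sqrt(2)*v^4 - 6*v^3 - sqrt(2)*v^3 - 10*sqrt(2)*v^2 + 6*v^2 - 8*sqrt(2)*v + 60*v + 48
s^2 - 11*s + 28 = (s - 7)*(s - 4)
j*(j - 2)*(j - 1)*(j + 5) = j^4 + 2*j^3 - 13*j^2 + 10*j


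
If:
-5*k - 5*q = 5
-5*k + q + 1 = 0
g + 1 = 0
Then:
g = -1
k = 0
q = -1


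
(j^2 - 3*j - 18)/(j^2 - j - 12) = (j - 6)/(j - 4)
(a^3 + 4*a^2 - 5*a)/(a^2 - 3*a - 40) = a*(a - 1)/(a - 8)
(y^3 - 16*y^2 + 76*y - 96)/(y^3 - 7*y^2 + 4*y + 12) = (y - 8)/(y + 1)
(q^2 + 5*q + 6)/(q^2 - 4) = (q + 3)/(q - 2)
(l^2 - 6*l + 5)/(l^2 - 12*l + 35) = (l - 1)/(l - 7)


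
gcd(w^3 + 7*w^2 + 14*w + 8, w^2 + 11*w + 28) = w + 4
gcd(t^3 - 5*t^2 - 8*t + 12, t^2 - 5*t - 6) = t - 6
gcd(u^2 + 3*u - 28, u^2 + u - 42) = u + 7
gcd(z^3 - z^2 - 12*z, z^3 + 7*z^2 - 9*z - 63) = z + 3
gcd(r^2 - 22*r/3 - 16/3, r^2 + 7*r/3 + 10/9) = r + 2/3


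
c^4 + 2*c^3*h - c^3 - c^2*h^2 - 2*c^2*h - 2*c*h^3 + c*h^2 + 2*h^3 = (c - 1)*(c - h)*(c + h)*(c + 2*h)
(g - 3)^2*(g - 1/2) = g^3 - 13*g^2/2 + 12*g - 9/2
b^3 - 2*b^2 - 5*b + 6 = (b - 3)*(b - 1)*(b + 2)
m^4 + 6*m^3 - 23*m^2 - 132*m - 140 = (m - 5)*(m + 2)^2*(m + 7)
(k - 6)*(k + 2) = k^2 - 4*k - 12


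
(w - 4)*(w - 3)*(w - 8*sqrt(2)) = w^3 - 8*sqrt(2)*w^2 - 7*w^2 + 12*w + 56*sqrt(2)*w - 96*sqrt(2)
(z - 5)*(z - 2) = z^2 - 7*z + 10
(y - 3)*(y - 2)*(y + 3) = y^3 - 2*y^2 - 9*y + 18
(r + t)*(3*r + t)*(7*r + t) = 21*r^3 + 31*r^2*t + 11*r*t^2 + t^3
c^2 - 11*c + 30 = (c - 6)*(c - 5)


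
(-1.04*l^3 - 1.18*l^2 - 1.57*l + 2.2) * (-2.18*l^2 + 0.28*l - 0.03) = 2.2672*l^5 + 2.2812*l^4 + 3.1234*l^3 - 5.2002*l^2 + 0.6631*l - 0.066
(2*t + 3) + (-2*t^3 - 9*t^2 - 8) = -2*t^3 - 9*t^2 + 2*t - 5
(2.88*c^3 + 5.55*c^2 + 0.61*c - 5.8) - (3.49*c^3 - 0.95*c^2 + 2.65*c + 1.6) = -0.61*c^3 + 6.5*c^2 - 2.04*c - 7.4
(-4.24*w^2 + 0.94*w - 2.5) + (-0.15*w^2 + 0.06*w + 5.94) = -4.39*w^2 + 1.0*w + 3.44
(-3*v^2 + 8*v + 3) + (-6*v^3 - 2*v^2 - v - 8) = -6*v^3 - 5*v^2 + 7*v - 5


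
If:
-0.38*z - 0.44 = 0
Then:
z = -1.16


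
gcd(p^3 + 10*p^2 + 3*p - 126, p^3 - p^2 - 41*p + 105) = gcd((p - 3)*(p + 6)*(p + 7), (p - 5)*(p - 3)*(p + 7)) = p^2 + 4*p - 21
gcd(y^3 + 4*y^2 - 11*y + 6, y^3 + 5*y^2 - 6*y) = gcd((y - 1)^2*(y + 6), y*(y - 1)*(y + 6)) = y^2 + 5*y - 6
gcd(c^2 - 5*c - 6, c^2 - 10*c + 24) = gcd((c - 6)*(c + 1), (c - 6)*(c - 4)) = c - 6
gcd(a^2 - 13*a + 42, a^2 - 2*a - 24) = a - 6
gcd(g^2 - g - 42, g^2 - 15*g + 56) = g - 7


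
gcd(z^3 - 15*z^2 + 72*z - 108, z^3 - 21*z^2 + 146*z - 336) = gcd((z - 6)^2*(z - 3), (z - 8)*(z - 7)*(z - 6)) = z - 6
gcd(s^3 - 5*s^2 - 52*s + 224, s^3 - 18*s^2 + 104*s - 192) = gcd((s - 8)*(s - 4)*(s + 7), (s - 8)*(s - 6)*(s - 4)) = s^2 - 12*s + 32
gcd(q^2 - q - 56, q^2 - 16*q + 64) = q - 8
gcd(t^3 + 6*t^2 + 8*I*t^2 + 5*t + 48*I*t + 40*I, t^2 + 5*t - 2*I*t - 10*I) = t + 5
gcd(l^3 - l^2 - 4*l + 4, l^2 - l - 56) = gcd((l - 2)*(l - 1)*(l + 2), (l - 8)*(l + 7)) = 1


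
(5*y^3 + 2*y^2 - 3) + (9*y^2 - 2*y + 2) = 5*y^3 + 11*y^2 - 2*y - 1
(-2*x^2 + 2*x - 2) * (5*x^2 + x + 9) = -10*x^4 + 8*x^3 - 26*x^2 + 16*x - 18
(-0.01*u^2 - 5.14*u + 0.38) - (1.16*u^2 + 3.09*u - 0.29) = -1.17*u^2 - 8.23*u + 0.67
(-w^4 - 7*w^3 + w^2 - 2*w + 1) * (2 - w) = w^5 + 5*w^4 - 15*w^3 + 4*w^2 - 5*w + 2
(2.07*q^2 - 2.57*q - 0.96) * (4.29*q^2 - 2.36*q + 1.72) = 8.8803*q^4 - 15.9105*q^3 + 5.5072*q^2 - 2.1548*q - 1.6512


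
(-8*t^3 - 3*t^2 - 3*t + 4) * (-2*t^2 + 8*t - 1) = 16*t^5 - 58*t^4 - 10*t^3 - 29*t^2 + 35*t - 4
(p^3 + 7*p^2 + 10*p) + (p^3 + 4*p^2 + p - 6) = 2*p^3 + 11*p^2 + 11*p - 6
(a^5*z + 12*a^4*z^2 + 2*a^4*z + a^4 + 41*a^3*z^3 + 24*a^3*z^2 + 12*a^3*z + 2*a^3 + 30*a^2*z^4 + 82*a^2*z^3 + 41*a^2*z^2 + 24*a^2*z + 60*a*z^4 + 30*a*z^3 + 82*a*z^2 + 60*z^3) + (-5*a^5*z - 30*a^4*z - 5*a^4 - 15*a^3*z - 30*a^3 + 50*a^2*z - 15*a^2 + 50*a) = -4*a^5*z + 12*a^4*z^2 - 28*a^4*z - 4*a^4 + 41*a^3*z^3 + 24*a^3*z^2 - 3*a^3*z - 28*a^3 + 30*a^2*z^4 + 82*a^2*z^3 + 41*a^2*z^2 + 74*a^2*z - 15*a^2 + 60*a*z^4 + 30*a*z^3 + 82*a*z^2 + 50*a + 60*z^3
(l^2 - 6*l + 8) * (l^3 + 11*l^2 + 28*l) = l^5 + 5*l^4 - 30*l^3 - 80*l^2 + 224*l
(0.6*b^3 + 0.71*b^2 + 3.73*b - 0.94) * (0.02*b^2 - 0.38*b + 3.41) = 0.012*b^5 - 0.2138*b^4 + 1.8508*b^3 + 0.9849*b^2 + 13.0765*b - 3.2054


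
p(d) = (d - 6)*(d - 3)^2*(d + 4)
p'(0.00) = 126.00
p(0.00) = -216.00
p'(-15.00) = -18684.00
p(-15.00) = 74844.00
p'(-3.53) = -327.83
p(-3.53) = -190.99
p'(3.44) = -15.82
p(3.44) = -3.69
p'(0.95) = 102.07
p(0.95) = -105.05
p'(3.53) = -18.29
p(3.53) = -5.22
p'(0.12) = 124.94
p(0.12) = -200.94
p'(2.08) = 45.68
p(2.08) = -20.17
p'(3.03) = -1.25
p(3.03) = -0.02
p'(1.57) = 72.90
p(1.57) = -50.46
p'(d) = (d - 6)*(d - 3)^2 + (d - 6)*(d + 4)*(2*d - 6) + (d - 3)^2*(d + 4) = 4*d^3 - 24*d^2 - 6*d + 126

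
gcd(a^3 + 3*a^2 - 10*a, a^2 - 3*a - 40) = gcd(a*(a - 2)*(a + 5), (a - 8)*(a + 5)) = a + 5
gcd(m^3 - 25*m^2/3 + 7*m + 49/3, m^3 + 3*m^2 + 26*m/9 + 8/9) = m + 1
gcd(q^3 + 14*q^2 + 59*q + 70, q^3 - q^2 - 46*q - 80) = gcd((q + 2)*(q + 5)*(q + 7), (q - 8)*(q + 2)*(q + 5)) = q^2 + 7*q + 10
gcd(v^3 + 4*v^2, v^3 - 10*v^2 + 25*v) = v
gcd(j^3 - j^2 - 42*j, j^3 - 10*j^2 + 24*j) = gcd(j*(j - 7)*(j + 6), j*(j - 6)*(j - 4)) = j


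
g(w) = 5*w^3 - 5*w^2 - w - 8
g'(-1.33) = 38.83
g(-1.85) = -54.92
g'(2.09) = 43.62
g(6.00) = 886.00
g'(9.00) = 1124.00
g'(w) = 15*w^2 - 10*w - 1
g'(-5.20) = 456.60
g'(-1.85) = 68.84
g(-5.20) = -841.04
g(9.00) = 3223.00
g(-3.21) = -221.69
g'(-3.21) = 185.66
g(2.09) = 13.72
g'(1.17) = 7.83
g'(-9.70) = 1507.35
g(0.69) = -9.43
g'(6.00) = 479.00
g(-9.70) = -5032.12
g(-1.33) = -27.28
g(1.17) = -8.01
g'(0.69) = -0.76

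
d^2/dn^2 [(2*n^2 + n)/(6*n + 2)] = -1/(27*n^3 + 27*n^2 + 9*n + 1)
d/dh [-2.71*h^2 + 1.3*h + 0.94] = 1.3 - 5.42*h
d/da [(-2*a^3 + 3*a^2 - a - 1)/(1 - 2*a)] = (8*a^3 - 12*a^2 + 6*a - 3)/(4*a^2 - 4*a + 1)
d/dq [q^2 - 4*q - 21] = 2*q - 4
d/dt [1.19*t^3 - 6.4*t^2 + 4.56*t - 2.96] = 3.57*t^2 - 12.8*t + 4.56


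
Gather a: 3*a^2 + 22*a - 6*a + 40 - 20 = 3*a^2 + 16*a + 20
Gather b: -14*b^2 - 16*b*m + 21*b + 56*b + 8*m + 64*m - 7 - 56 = -14*b^2 + b*(77 - 16*m) + 72*m - 63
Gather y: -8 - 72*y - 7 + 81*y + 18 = 9*y + 3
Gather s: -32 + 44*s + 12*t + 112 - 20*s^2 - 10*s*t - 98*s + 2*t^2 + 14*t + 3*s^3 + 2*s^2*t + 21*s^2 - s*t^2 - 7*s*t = 3*s^3 + s^2*(2*t + 1) + s*(-t^2 - 17*t - 54) + 2*t^2 + 26*t + 80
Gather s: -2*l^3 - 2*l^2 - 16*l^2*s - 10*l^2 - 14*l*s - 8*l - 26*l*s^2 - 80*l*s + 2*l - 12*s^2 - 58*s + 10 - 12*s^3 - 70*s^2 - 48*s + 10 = -2*l^3 - 12*l^2 - 6*l - 12*s^3 + s^2*(-26*l - 82) + s*(-16*l^2 - 94*l - 106) + 20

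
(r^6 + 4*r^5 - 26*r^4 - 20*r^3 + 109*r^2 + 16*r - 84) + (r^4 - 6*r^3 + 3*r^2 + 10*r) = r^6 + 4*r^5 - 25*r^4 - 26*r^3 + 112*r^2 + 26*r - 84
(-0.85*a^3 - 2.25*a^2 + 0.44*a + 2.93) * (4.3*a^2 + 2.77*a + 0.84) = -3.655*a^5 - 12.0295*a^4 - 5.0545*a^3 + 11.9278*a^2 + 8.4857*a + 2.4612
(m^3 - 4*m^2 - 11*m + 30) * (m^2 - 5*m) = m^5 - 9*m^4 + 9*m^3 + 85*m^2 - 150*m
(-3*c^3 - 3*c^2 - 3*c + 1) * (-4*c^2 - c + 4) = 12*c^5 + 15*c^4 + 3*c^3 - 13*c^2 - 13*c + 4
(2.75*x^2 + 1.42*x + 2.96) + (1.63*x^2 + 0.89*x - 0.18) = 4.38*x^2 + 2.31*x + 2.78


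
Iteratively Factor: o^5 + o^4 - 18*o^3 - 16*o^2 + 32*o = (o + 4)*(o^4 - 3*o^3 - 6*o^2 + 8*o) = (o - 4)*(o + 4)*(o^3 + o^2 - 2*o) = (o - 4)*(o - 1)*(o + 4)*(o^2 + 2*o) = (o - 4)*(o - 1)*(o + 2)*(o + 4)*(o)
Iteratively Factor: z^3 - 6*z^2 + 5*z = (z - 5)*(z^2 - z) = z*(z - 5)*(z - 1)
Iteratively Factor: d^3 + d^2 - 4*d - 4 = (d + 1)*(d^2 - 4) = (d + 1)*(d + 2)*(d - 2)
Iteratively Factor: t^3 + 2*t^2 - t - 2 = (t - 1)*(t^2 + 3*t + 2) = (t - 1)*(t + 2)*(t + 1)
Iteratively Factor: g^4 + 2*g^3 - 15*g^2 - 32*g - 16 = (g - 4)*(g^3 + 6*g^2 + 9*g + 4) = (g - 4)*(g + 4)*(g^2 + 2*g + 1) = (g - 4)*(g + 1)*(g + 4)*(g + 1)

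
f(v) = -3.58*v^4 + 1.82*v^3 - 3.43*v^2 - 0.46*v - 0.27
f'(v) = -14.32*v^3 + 5.46*v^2 - 6.86*v - 0.46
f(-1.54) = -34.48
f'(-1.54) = 75.35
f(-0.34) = -0.63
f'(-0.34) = 3.07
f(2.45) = -124.21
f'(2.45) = -195.09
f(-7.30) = -11054.28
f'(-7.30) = 5911.30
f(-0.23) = -0.38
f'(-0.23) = 1.58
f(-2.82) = -293.47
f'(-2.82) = 383.44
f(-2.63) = -227.17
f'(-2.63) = 315.85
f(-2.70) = -250.11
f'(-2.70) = 339.73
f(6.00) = -4373.07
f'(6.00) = -2938.18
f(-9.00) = -25089.12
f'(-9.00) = 10942.82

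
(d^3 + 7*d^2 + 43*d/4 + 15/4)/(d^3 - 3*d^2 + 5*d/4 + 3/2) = (2*d^2 + 13*d + 15)/(2*d^2 - 7*d + 6)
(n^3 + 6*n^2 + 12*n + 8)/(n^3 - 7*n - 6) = (n^2 + 4*n + 4)/(n^2 - 2*n - 3)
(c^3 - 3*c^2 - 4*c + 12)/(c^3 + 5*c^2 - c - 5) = (c^3 - 3*c^2 - 4*c + 12)/(c^3 + 5*c^2 - c - 5)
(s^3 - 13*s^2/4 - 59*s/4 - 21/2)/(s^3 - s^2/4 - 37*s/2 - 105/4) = (s^2 - 5*s - 6)/(s^2 - 2*s - 15)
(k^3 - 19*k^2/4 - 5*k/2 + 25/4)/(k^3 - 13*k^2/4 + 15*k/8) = 2*(4*k^3 - 19*k^2 - 10*k + 25)/(k*(8*k^2 - 26*k + 15))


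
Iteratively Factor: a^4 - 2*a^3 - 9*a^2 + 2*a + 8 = (a - 1)*(a^3 - a^2 - 10*a - 8) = (a - 4)*(a - 1)*(a^2 + 3*a + 2) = (a - 4)*(a - 1)*(a + 2)*(a + 1)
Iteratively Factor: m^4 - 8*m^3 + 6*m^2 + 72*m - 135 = (m - 3)*(m^3 - 5*m^2 - 9*m + 45) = (m - 3)^2*(m^2 - 2*m - 15) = (m - 3)^2*(m + 3)*(m - 5)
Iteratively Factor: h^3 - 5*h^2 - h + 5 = (h + 1)*(h^2 - 6*h + 5) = (h - 5)*(h + 1)*(h - 1)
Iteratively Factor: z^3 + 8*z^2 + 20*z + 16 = (z + 2)*(z^2 + 6*z + 8) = (z + 2)*(z + 4)*(z + 2)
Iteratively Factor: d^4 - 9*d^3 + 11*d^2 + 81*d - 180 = (d + 3)*(d^3 - 12*d^2 + 47*d - 60) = (d - 4)*(d + 3)*(d^2 - 8*d + 15) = (d - 4)*(d - 3)*(d + 3)*(d - 5)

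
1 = 1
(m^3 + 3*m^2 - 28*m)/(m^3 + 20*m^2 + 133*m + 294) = m*(m - 4)/(m^2 + 13*m + 42)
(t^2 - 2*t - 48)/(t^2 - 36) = (t - 8)/(t - 6)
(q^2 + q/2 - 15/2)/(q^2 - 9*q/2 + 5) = (q + 3)/(q - 2)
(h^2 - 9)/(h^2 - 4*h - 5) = (9 - h^2)/(-h^2 + 4*h + 5)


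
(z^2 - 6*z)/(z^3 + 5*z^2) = (z - 6)/(z*(z + 5))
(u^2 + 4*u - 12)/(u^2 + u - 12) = (u^2 + 4*u - 12)/(u^2 + u - 12)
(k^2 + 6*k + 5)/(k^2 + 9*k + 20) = (k + 1)/(k + 4)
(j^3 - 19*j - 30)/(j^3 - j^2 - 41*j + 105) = (j^2 + 5*j + 6)/(j^2 + 4*j - 21)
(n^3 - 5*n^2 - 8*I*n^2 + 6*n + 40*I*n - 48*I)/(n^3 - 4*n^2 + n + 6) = (n - 8*I)/(n + 1)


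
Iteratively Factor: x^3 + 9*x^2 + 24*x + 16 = (x + 4)*(x^2 + 5*x + 4) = (x + 4)^2*(x + 1)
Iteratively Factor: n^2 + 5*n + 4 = (n + 4)*(n + 1)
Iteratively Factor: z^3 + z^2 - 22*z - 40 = (z + 2)*(z^2 - z - 20) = (z - 5)*(z + 2)*(z + 4)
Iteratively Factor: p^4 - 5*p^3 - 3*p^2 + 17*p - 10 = (p - 5)*(p^3 - 3*p + 2) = (p - 5)*(p + 2)*(p^2 - 2*p + 1) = (p - 5)*(p - 1)*(p + 2)*(p - 1)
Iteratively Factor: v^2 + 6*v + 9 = (v + 3)*(v + 3)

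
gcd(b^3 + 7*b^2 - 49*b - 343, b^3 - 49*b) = b^2 - 49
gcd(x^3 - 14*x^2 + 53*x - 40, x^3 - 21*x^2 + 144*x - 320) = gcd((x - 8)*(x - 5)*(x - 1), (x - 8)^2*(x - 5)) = x^2 - 13*x + 40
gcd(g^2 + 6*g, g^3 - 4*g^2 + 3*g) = g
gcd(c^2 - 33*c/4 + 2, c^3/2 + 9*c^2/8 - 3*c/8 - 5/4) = 1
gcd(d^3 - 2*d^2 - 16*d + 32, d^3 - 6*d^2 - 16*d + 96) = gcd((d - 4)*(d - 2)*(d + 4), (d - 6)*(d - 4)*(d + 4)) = d^2 - 16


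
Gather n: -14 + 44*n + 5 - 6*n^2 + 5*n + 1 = -6*n^2 + 49*n - 8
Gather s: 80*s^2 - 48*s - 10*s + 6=80*s^2 - 58*s + 6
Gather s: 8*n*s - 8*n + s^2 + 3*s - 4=-8*n + s^2 + s*(8*n + 3) - 4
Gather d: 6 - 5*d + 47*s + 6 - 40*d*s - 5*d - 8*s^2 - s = d*(-40*s - 10) - 8*s^2 + 46*s + 12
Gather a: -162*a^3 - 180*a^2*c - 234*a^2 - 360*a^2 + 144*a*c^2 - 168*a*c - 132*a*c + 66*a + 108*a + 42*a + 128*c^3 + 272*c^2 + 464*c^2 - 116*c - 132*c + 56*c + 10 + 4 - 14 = -162*a^3 + a^2*(-180*c - 594) + a*(144*c^2 - 300*c + 216) + 128*c^3 + 736*c^2 - 192*c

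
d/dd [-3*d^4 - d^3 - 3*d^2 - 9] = 3*d*(-4*d^2 - d - 2)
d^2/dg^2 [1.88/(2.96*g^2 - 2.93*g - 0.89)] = (32.943616*g^2 - 32.609728*g - 1.88*(5.92*g - 2.93)*(11.84*g - 5.86) - 9.905344)/(-2.96*g^2 + 2.93*g + 0.89)^3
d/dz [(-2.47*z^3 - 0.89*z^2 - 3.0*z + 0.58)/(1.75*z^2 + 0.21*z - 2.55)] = (-4.3225*z^4 - 1.0374*z^3 + 23.9586*z^2 + 2.509*z + 7.5282)/(3.0625*z^4 + 0.735*z^3 - 8.8809*z^2 - 1.071*z + 6.5025)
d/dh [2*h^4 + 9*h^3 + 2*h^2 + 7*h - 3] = 8*h^3 + 27*h^2 + 4*h + 7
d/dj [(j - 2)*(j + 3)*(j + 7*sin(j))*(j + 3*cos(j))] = -(j - 2)*(j + 3)*(j + 7*sin(j))*(3*sin(j) - 1) + (j - 2)*(j + 3)*(j + 3*cos(j))*(7*cos(j) + 1) + (j - 2)*(j + 7*sin(j))*(j + 3*cos(j)) + (j + 3)*(j + 7*sin(j))*(j + 3*cos(j))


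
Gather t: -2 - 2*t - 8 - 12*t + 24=14 - 14*t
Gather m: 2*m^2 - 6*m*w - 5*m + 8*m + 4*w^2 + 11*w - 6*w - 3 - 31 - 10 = 2*m^2 + m*(3 - 6*w) + 4*w^2 + 5*w - 44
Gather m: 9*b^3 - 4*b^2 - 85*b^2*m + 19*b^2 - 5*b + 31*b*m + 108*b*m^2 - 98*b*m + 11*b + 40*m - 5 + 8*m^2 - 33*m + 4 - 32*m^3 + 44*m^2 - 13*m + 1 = 9*b^3 + 15*b^2 + 6*b - 32*m^3 + m^2*(108*b + 52) + m*(-85*b^2 - 67*b - 6)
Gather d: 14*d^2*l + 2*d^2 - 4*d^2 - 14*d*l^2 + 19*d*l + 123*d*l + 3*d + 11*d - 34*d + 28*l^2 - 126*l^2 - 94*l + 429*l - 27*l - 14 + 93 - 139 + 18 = d^2*(14*l - 2) + d*(-14*l^2 + 142*l - 20) - 98*l^2 + 308*l - 42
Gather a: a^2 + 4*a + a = a^2 + 5*a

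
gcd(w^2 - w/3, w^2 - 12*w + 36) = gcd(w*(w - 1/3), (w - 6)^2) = 1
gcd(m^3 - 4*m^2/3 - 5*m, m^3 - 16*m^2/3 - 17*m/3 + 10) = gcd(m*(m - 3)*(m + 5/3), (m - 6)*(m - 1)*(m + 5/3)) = m + 5/3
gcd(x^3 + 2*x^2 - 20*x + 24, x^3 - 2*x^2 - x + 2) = x - 2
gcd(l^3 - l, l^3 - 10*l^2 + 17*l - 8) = l - 1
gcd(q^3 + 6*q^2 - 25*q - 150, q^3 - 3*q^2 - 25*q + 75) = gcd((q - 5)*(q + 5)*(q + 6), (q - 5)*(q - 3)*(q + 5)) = q^2 - 25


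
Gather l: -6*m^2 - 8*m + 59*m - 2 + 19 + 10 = -6*m^2 + 51*m + 27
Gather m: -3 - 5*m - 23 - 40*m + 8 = -45*m - 18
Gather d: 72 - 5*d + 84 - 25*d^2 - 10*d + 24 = -25*d^2 - 15*d + 180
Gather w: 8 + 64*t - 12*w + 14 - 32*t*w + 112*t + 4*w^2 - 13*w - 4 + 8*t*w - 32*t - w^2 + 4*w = 144*t + 3*w^2 + w*(-24*t - 21) + 18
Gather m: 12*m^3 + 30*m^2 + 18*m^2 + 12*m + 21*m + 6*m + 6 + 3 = 12*m^3 + 48*m^2 + 39*m + 9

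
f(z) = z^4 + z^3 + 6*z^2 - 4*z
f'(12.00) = 7484.00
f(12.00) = 23280.00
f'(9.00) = 3263.00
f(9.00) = 7740.00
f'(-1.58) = -31.25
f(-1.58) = 23.59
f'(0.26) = -0.61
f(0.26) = -0.61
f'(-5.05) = -503.24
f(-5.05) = 694.80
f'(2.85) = 147.16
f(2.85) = 126.46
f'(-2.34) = -66.90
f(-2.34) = 59.38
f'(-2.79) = -101.00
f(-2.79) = 96.74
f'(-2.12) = -54.07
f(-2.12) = 46.12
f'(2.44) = 101.25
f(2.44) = 75.93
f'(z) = 4*z^3 + 3*z^2 + 12*z - 4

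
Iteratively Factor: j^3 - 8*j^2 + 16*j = (j)*(j^2 - 8*j + 16) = j*(j - 4)*(j - 4)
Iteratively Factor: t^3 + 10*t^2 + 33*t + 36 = (t + 3)*(t^2 + 7*t + 12) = (t + 3)^2*(t + 4)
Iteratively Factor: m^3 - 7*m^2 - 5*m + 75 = (m - 5)*(m^2 - 2*m - 15) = (m - 5)*(m + 3)*(m - 5)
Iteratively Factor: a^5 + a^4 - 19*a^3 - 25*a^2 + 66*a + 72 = (a + 3)*(a^4 - 2*a^3 - 13*a^2 + 14*a + 24) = (a - 4)*(a + 3)*(a^3 + 2*a^2 - 5*a - 6) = (a - 4)*(a + 3)^2*(a^2 - a - 2) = (a - 4)*(a - 2)*(a + 3)^2*(a + 1)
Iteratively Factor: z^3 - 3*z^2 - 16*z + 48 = (z - 4)*(z^2 + z - 12) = (z - 4)*(z - 3)*(z + 4)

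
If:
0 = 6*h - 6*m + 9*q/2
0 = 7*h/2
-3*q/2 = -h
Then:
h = 0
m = 0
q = 0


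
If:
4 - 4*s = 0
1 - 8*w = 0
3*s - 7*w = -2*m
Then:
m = -17/16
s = 1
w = 1/8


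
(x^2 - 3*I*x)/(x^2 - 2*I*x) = (x - 3*I)/(x - 2*I)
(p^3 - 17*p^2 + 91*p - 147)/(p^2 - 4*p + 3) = (p^2 - 14*p + 49)/(p - 1)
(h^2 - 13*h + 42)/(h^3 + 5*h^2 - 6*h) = (h^2 - 13*h + 42)/(h*(h^2 + 5*h - 6))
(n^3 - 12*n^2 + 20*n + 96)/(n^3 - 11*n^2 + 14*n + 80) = (n - 6)/(n - 5)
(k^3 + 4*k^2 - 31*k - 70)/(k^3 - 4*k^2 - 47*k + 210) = (k + 2)/(k - 6)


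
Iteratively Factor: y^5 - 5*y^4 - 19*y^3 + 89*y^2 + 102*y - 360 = (y - 5)*(y^4 - 19*y^2 - 6*y + 72) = (y - 5)*(y + 3)*(y^3 - 3*y^2 - 10*y + 24) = (y - 5)*(y - 2)*(y + 3)*(y^2 - y - 12) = (y - 5)*(y - 2)*(y + 3)^2*(y - 4)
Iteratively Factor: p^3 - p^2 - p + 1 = (p - 1)*(p^2 - 1) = (p - 1)^2*(p + 1)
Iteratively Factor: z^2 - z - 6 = (z + 2)*(z - 3)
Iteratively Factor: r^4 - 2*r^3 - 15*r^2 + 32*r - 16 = (r - 1)*(r^3 - r^2 - 16*r + 16) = (r - 1)*(r + 4)*(r^2 - 5*r + 4) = (r - 1)^2*(r + 4)*(r - 4)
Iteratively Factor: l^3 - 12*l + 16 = (l - 2)*(l^2 + 2*l - 8) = (l - 2)*(l + 4)*(l - 2)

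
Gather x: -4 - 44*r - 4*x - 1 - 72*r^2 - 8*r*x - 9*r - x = -72*r^2 - 53*r + x*(-8*r - 5) - 5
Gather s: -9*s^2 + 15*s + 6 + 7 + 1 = -9*s^2 + 15*s + 14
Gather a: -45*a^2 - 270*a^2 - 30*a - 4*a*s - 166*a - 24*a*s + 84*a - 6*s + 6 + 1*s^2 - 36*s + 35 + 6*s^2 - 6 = -315*a^2 + a*(-28*s - 112) + 7*s^2 - 42*s + 35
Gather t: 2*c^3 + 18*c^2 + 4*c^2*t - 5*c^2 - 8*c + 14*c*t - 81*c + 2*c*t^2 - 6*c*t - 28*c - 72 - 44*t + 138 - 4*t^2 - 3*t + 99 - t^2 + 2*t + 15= 2*c^3 + 13*c^2 - 117*c + t^2*(2*c - 5) + t*(4*c^2 + 8*c - 45) + 180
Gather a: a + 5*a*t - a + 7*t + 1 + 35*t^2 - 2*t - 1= 5*a*t + 35*t^2 + 5*t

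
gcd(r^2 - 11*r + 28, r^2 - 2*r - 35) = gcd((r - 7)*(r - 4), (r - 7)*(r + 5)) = r - 7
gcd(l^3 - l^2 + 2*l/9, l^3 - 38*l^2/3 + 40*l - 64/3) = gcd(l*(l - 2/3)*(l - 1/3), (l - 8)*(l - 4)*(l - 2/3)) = l - 2/3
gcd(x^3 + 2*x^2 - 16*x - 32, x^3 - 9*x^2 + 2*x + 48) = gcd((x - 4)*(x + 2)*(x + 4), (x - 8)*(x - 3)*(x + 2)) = x + 2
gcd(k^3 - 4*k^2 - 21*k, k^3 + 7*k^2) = k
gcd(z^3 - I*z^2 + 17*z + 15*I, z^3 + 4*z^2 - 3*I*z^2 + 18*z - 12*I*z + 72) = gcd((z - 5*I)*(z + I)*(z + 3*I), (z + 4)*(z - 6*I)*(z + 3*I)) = z + 3*I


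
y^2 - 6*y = y*(y - 6)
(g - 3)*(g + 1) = g^2 - 2*g - 3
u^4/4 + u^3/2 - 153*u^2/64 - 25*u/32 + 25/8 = (u/4 + 1)*(u - 2)*(u - 5/4)*(u + 5/4)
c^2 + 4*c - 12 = (c - 2)*(c + 6)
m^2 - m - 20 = (m - 5)*(m + 4)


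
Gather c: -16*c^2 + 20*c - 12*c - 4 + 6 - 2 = -16*c^2 + 8*c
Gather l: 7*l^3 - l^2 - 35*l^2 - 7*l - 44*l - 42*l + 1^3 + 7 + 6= 7*l^3 - 36*l^2 - 93*l + 14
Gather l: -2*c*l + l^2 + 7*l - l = l^2 + l*(6 - 2*c)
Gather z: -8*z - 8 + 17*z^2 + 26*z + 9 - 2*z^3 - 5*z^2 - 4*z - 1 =-2*z^3 + 12*z^2 + 14*z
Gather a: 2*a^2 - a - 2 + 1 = 2*a^2 - a - 1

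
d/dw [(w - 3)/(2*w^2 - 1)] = (2*w^2 - 4*w*(w - 3) - 1)/(2*w^2 - 1)^2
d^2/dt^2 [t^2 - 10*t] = 2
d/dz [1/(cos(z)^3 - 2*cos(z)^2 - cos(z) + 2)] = (3*cos(z)^2 - 4*cos(z) - 1)/((cos(z) - 2)^2*sin(z)^3)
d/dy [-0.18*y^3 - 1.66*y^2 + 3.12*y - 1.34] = -0.54*y^2 - 3.32*y + 3.12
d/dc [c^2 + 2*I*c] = 2*c + 2*I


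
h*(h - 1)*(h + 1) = h^3 - h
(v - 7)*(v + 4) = v^2 - 3*v - 28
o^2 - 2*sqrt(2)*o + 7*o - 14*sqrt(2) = (o + 7)*(o - 2*sqrt(2))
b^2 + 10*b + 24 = (b + 4)*(b + 6)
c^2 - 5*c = c*(c - 5)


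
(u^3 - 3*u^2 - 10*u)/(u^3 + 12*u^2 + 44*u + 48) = u*(u - 5)/(u^2 + 10*u + 24)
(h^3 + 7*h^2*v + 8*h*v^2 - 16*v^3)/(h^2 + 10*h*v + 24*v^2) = (h^2 + 3*h*v - 4*v^2)/(h + 6*v)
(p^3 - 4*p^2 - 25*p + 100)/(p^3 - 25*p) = (p - 4)/p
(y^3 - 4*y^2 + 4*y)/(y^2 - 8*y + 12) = y*(y - 2)/(y - 6)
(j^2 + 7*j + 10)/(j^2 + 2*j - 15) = (j + 2)/(j - 3)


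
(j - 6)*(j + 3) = j^2 - 3*j - 18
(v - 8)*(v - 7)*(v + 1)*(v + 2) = v^4 - 12*v^3 + 13*v^2 + 138*v + 112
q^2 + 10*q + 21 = (q + 3)*(q + 7)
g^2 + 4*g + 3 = (g + 1)*(g + 3)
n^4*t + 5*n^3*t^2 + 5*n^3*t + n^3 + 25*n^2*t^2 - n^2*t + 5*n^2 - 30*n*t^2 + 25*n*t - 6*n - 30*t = (n - 1)*(n + 6)*(n + 5*t)*(n*t + 1)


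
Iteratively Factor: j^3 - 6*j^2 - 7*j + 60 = (j + 3)*(j^2 - 9*j + 20) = (j - 5)*(j + 3)*(j - 4)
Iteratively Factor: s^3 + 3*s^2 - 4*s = (s)*(s^2 + 3*s - 4) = s*(s - 1)*(s + 4)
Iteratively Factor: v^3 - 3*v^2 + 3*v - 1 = (v - 1)*(v^2 - 2*v + 1) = (v - 1)^2*(v - 1)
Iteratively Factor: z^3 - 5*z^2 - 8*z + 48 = (z + 3)*(z^2 - 8*z + 16) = (z - 4)*(z + 3)*(z - 4)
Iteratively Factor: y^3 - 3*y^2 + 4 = (y - 2)*(y^2 - y - 2) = (y - 2)^2*(y + 1)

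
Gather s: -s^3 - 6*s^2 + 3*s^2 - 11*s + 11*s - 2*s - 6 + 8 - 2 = -s^3 - 3*s^2 - 2*s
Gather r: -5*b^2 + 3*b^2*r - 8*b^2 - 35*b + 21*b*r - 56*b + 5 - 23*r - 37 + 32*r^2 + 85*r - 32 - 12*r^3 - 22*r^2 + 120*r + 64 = -13*b^2 - 91*b - 12*r^3 + 10*r^2 + r*(3*b^2 + 21*b + 182)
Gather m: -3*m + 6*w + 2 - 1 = -3*m + 6*w + 1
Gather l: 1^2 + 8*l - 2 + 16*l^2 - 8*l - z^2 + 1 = 16*l^2 - z^2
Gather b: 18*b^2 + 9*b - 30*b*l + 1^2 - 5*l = 18*b^2 + b*(9 - 30*l) - 5*l + 1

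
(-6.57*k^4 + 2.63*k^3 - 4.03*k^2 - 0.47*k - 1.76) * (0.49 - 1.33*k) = 8.7381*k^5 - 6.7172*k^4 + 6.6486*k^3 - 1.3496*k^2 + 2.1105*k - 0.8624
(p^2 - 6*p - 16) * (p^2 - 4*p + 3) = p^4 - 10*p^3 + 11*p^2 + 46*p - 48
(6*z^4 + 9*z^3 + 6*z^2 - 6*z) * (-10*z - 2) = -60*z^5 - 102*z^4 - 78*z^3 + 48*z^2 + 12*z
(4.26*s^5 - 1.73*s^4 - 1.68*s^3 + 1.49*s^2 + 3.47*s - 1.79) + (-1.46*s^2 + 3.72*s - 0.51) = 4.26*s^5 - 1.73*s^4 - 1.68*s^3 + 0.03*s^2 + 7.19*s - 2.3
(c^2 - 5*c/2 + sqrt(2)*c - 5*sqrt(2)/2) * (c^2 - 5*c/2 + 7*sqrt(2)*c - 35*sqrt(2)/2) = c^4 - 5*c^3 + 8*sqrt(2)*c^3 - 40*sqrt(2)*c^2 + 81*c^2/4 - 70*c + 50*sqrt(2)*c + 175/2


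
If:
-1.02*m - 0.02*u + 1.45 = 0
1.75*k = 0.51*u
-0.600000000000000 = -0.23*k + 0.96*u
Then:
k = -0.20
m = 1.43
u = -0.67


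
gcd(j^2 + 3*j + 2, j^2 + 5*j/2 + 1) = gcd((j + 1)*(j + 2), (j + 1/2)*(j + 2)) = j + 2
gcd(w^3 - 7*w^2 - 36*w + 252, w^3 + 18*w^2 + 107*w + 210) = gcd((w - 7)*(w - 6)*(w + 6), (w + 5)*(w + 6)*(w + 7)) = w + 6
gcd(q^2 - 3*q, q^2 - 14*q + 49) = 1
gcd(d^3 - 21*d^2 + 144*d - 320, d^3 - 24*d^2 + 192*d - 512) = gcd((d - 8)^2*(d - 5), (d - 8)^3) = d^2 - 16*d + 64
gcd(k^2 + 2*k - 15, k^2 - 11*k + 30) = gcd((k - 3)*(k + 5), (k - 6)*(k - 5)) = 1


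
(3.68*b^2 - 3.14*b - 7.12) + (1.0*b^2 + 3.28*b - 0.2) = 4.68*b^2 + 0.14*b - 7.32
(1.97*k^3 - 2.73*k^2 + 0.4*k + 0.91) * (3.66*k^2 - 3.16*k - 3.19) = 7.2102*k^5 - 16.217*k^4 + 3.8065*k^3 + 10.7753*k^2 - 4.1516*k - 2.9029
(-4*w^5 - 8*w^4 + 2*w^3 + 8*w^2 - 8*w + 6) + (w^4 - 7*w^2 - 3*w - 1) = -4*w^5 - 7*w^4 + 2*w^3 + w^2 - 11*w + 5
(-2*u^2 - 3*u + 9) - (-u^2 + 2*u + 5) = -u^2 - 5*u + 4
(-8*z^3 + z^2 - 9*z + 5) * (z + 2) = -8*z^4 - 15*z^3 - 7*z^2 - 13*z + 10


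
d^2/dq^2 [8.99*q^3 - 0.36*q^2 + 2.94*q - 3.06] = 53.94*q - 0.72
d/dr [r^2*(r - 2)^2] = 4*r*(r - 2)*(r - 1)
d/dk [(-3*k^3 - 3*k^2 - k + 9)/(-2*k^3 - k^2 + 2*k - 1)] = (-3*k^4 - 16*k^3 + 56*k^2 + 24*k - 17)/(4*k^6 + 4*k^5 - 7*k^4 + 6*k^2 - 4*k + 1)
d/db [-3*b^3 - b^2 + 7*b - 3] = -9*b^2 - 2*b + 7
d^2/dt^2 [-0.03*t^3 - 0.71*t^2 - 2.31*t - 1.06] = -0.18*t - 1.42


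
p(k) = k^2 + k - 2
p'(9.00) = 19.00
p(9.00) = 88.00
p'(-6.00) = -11.00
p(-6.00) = 28.00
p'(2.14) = 5.28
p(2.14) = 4.72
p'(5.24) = 11.48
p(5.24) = 30.70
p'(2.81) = 6.62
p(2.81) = 8.71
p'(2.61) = 6.22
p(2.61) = 7.42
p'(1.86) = 4.72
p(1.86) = 3.32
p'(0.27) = 1.54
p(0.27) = -1.66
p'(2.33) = 5.66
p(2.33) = 5.76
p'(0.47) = 1.94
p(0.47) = -1.31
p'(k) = 2*k + 1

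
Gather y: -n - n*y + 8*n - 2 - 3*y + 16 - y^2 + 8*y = 7*n - y^2 + y*(5 - n) + 14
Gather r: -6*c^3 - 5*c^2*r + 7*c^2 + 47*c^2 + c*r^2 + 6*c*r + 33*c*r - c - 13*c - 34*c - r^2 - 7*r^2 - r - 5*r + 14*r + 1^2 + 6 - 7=-6*c^3 + 54*c^2 - 48*c + r^2*(c - 8) + r*(-5*c^2 + 39*c + 8)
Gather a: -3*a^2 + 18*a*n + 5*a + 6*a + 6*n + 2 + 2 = -3*a^2 + a*(18*n + 11) + 6*n + 4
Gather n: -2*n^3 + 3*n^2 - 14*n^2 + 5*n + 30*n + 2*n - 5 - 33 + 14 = -2*n^3 - 11*n^2 + 37*n - 24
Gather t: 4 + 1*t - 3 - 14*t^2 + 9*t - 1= -14*t^2 + 10*t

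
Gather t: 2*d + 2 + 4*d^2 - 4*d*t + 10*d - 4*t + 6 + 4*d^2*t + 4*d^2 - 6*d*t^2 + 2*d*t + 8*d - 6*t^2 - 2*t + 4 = 8*d^2 + 20*d + t^2*(-6*d - 6) + t*(4*d^2 - 2*d - 6) + 12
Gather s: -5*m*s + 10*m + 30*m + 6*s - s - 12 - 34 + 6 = 40*m + s*(5 - 5*m) - 40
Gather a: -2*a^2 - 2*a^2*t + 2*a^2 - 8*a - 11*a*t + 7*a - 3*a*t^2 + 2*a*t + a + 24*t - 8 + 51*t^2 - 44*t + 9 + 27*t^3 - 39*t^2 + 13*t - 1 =-2*a^2*t + a*(-3*t^2 - 9*t) + 27*t^3 + 12*t^2 - 7*t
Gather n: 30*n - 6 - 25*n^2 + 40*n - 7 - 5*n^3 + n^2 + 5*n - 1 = -5*n^3 - 24*n^2 + 75*n - 14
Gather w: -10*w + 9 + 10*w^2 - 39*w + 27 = 10*w^2 - 49*w + 36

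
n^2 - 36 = (n - 6)*(n + 6)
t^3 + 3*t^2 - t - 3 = (t - 1)*(t + 1)*(t + 3)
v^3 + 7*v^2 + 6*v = v*(v + 1)*(v + 6)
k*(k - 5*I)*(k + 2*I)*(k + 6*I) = k^4 + 3*I*k^3 + 28*k^2 + 60*I*k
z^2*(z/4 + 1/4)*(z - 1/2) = z^4/4 + z^3/8 - z^2/8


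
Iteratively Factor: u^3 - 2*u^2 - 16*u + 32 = (u + 4)*(u^2 - 6*u + 8) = (u - 2)*(u + 4)*(u - 4)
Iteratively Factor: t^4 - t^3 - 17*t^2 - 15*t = (t - 5)*(t^3 + 4*t^2 + 3*t) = (t - 5)*(t + 1)*(t^2 + 3*t) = t*(t - 5)*(t + 1)*(t + 3)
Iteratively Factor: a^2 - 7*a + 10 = (a - 2)*(a - 5)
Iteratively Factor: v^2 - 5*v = (v - 5)*(v)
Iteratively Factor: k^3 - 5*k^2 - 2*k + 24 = (k + 2)*(k^2 - 7*k + 12) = (k - 3)*(k + 2)*(k - 4)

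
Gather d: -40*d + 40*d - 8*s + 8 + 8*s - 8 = 0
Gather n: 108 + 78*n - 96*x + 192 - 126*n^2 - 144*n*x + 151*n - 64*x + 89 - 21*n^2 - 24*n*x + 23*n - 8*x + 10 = -147*n^2 + n*(252 - 168*x) - 168*x + 399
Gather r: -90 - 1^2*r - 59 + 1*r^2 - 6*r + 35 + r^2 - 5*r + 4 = 2*r^2 - 12*r - 110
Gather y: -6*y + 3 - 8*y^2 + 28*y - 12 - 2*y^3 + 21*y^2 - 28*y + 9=-2*y^3 + 13*y^2 - 6*y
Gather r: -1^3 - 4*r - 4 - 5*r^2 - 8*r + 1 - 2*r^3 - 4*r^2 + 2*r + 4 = -2*r^3 - 9*r^2 - 10*r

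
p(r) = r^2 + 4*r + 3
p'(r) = 2*r + 4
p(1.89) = 14.13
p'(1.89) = 7.78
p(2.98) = 23.80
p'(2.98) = 9.96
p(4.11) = 36.33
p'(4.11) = 12.22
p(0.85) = 7.12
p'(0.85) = 5.70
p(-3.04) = 0.08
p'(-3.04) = -2.08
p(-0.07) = 2.72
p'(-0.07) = 3.86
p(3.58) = 30.14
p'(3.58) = 11.16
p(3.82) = 32.87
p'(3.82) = 11.64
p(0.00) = 3.00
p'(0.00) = 4.00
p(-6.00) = 15.00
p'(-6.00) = -8.00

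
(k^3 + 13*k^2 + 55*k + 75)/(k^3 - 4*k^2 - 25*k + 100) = (k^2 + 8*k + 15)/(k^2 - 9*k + 20)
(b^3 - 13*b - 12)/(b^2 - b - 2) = (b^2 - b - 12)/(b - 2)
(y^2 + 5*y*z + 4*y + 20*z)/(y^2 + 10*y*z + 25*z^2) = (y + 4)/(y + 5*z)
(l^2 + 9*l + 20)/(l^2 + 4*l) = (l + 5)/l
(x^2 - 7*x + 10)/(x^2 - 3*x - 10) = (x - 2)/(x + 2)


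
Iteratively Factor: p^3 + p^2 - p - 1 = (p - 1)*(p^2 + 2*p + 1) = (p - 1)*(p + 1)*(p + 1)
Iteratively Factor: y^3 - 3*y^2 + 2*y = (y - 1)*(y^2 - 2*y) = (y - 2)*(y - 1)*(y)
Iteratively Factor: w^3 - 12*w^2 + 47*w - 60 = (w - 5)*(w^2 - 7*w + 12) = (w - 5)*(w - 3)*(w - 4)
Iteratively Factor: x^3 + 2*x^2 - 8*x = (x)*(x^2 + 2*x - 8) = x*(x + 4)*(x - 2)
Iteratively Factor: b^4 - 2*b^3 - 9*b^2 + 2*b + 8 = (b - 1)*(b^3 - b^2 - 10*b - 8) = (b - 4)*(b - 1)*(b^2 + 3*b + 2) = (b - 4)*(b - 1)*(b + 1)*(b + 2)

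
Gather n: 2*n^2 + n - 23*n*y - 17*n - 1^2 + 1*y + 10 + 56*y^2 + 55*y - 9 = 2*n^2 + n*(-23*y - 16) + 56*y^2 + 56*y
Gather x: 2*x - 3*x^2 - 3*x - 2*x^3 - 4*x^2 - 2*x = -2*x^3 - 7*x^2 - 3*x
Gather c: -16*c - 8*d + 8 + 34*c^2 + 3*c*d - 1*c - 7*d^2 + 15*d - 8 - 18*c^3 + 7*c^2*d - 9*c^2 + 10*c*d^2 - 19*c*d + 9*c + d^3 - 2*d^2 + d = -18*c^3 + c^2*(7*d + 25) + c*(10*d^2 - 16*d - 8) + d^3 - 9*d^2 + 8*d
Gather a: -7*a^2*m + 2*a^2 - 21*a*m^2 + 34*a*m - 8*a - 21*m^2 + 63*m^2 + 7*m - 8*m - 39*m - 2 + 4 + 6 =a^2*(2 - 7*m) + a*(-21*m^2 + 34*m - 8) + 42*m^2 - 40*m + 8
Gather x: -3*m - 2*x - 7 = -3*m - 2*x - 7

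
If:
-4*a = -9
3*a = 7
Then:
No Solution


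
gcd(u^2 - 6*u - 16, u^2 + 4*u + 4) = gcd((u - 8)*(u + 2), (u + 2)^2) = u + 2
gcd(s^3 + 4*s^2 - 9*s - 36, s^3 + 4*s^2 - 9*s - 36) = s^3 + 4*s^2 - 9*s - 36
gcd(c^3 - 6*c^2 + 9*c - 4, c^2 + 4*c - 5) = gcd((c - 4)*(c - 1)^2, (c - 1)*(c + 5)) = c - 1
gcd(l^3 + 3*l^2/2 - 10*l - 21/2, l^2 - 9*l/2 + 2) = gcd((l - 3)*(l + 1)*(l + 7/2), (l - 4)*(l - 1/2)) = 1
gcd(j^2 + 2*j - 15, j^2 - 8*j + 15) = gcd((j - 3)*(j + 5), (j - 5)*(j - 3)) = j - 3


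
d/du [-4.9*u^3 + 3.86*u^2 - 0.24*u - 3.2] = -14.7*u^2 + 7.72*u - 0.24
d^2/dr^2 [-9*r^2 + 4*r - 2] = -18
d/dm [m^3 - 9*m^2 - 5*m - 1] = 3*m^2 - 18*m - 5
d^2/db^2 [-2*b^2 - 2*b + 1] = -4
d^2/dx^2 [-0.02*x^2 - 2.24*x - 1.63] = -0.0400000000000000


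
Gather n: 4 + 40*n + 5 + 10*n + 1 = 50*n + 10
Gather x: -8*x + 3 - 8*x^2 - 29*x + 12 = -8*x^2 - 37*x + 15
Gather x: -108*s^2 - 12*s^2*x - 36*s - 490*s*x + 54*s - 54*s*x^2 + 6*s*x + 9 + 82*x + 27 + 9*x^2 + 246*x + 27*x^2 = -108*s^2 + 18*s + x^2*(36 - 54*s) + x*(-12*s^2 - 484*s + 328) + 36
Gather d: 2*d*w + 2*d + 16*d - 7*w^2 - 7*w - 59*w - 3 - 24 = d*(2*w + 18) - 7*w^2 - 66*w - 27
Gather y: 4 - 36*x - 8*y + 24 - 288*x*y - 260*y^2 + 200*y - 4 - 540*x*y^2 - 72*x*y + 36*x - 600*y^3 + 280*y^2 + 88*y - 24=-600*y^3 + y^2*(20 - 540*x) + y*(280 - 360*x)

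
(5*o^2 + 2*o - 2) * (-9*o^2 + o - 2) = -45*o^4 - 13*o^3 + 10*o^2 - 6*o + 4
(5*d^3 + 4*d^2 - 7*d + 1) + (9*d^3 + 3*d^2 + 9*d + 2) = 14*d^3 + 7*d^2 + 2*d + 3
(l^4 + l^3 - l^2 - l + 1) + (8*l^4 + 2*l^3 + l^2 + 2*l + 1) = 9*l^4 + 3*l^3 + l + 2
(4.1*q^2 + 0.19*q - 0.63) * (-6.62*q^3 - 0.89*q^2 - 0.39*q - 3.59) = -27.142*q^5 - 4.9068*q^4 + 2.4025*q^3 - 14.2324*q^2 - 0.4364*q + 2.2617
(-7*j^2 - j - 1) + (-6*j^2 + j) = -13*j^2 - 1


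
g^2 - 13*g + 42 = (g - 7)*(g - 6)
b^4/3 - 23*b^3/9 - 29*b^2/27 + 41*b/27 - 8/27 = (b/3 + 1/3)*(b - 8)*(b - 1/3)^2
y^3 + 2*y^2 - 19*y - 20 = (y - 4)*(y + 1)*(y + 5)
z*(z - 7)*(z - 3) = z^3 - 10*z^2 + 21*z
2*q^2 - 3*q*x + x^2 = (-2*q + x)*(-q + x)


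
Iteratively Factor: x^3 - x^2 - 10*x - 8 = (x + 1)*(x^2 - 2*x - 8) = (x + 1)*(x + 2)*(x - 4)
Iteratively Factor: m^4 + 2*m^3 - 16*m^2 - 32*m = (m - 4)*(m^3 + 6*m^2 + 8*m) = (m - 4)*(m + 2)*(m^2 + 4*m) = m*(m - 4)*(m + 2)*(m + 4)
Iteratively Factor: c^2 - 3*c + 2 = (c - 2)*(c - 1)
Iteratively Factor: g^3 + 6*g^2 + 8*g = (g + 2)*(g^2 + 4*g) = (g + 2)*(g + 4)*(g)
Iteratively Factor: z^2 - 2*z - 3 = (z + 1)*(z - 3)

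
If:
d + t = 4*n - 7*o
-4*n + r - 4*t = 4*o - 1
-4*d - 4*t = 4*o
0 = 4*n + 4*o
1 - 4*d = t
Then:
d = 1/3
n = 0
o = 0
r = -7/3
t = -1/3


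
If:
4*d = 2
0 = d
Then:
No Solution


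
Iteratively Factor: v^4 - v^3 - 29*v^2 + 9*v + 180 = (v + 3)*(v^3 - 4*v^2 - 17*v + 60) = (v - 3)*(v + 3)*(v^2 - v - 20) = (v - 5)*(v - 3)*(v + 3)*(v + 4)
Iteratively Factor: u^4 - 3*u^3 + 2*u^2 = (u - 1)*(u^3 - 2*u^2) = (u - 2)*(u - 1)*(u^2) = u*(u - 2)*(u - 1)*(u)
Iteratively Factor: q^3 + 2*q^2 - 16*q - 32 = (q + 2)*(q^2 - 16) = (q - 4)*(q + 2)*(q + 4)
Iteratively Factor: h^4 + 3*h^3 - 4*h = (h)*(h^3 + 3*h^2 - 4) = h*(h + 2)*(h^2 + h - 2) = h*(h + 2)^2*(h - 1)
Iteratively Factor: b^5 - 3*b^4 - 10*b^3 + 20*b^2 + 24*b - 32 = (b + 2)*(b^4 - 5*b^3 + 20*b - 16) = (b - 2)*(b + 2)*(b^3 - 3*b^2 - 6*b + 8) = (b - 2)*(b - 1)*(b + 2)*(b^2 - 2*b - 8) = (b - 2)*(b - 1)*(b + 2)^2*(b - 4)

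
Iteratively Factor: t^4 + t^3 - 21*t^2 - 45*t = (t - 5)*(t^3 + 6*t^2 + 9*t) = t*(t - 5)*(t^2 + 6*t + 9) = t*(t - 5)*(t + 3)*(t + 3)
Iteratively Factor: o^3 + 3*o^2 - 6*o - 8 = (o + 4)*(o^2 - o - 2) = (o - 2)*(o + 4)*(o + 1)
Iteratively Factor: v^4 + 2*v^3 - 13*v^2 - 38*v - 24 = (v + 3)*(v^3 - v^2 - 10*v - 8) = (v + 2)*(v + 3)*(v^2 - 3*v - 4) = (v - 4)*(v + 2)*(v + 3)*(v + 1)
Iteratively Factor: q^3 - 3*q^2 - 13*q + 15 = (q - 1)*(q^2 - 2*q - 15) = (q - 5)*(q - 1)*(q + 3)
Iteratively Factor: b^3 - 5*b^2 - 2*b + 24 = (b - 4)*(b^2 - b - 6) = (b - 4)*(b - 3)*(b + 2)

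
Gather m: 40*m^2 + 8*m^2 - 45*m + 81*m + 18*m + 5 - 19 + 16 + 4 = 48*m^2 + 54*m + 6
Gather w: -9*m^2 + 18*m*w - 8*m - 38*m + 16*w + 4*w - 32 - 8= -9*m^2 - 46*m + w*(18*m + 20) - 40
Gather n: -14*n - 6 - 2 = -14*n - 8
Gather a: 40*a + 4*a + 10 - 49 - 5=44*a - 44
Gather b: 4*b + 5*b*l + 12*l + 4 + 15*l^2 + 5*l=b*(5*l + 4) + 15*l^2 + 17*l + 4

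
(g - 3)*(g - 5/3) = g^2 - 14*g/3 + 5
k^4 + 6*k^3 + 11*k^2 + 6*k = k*(k + 1)*(k + 2)*(k + 3)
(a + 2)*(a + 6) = a^2 + 8*a + 12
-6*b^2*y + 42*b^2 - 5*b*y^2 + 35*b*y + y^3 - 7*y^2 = (-6*b + y)*(b + y)*(y - 7)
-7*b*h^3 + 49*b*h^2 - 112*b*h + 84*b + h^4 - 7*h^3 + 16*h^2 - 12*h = (-7*b + h)*(h - 3)*(h - 2)^2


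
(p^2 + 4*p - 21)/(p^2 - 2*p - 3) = (p + 7)/(p + 1)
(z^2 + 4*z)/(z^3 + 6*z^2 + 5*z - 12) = z/(z^2 + 2*z - 3)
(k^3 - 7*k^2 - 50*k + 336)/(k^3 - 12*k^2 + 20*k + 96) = (k + 7)/(k + 2)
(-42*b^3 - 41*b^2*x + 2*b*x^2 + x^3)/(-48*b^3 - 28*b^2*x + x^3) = (7*b^2 + 8*b*x + x^2)/(8*b^2 + 6*b*x + x^2)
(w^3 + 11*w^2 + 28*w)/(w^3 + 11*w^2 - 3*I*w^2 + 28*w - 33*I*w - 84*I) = w/(w - 3*I)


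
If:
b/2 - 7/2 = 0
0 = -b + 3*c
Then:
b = 7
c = 7/3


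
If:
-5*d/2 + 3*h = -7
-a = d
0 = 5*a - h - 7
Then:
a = 4/5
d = -4/5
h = -3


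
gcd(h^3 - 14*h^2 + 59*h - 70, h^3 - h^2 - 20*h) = h - 5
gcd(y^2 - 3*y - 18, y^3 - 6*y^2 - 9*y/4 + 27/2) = y - 6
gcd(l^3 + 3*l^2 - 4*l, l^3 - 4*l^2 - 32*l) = l^2 + 4*l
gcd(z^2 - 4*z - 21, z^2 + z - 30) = 1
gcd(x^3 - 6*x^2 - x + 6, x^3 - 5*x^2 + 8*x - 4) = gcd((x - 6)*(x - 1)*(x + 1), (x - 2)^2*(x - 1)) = x - 1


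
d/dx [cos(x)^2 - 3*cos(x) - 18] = (3 - 2*cos(x))*sin(x)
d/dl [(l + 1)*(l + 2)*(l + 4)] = 3*l^2 + 14*l + 14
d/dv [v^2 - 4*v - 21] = 2*v - 4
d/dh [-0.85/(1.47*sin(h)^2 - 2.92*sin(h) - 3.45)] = (2.499*sin(h) - 2.482)*cos(h)/(-1.47*sin(h)^2 + 2.92*sin(h) + 3.45)^2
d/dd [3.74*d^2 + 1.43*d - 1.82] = 7.48*d + 1.43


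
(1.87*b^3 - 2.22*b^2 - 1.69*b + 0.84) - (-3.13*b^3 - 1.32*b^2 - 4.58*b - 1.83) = 5.0*b^3 - 0.9*b^2 + 2.89*b + 2.67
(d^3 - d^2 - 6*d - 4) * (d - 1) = d^4 - 2*d^3 - 5*d^2 + 2*d + 4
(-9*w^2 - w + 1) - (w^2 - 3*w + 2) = -10*w^2 + 2*w - 1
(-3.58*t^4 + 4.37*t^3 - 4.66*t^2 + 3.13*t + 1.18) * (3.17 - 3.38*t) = 12.1004*t^5 - 26.1192*t^4 + 29.6037*t^3 - 25.3516*t^2 + 5.9337*t + 3.7406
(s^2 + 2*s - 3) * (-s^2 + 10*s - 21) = -s^4 + 8*s^3 + 2*s^2 - 72*s + 63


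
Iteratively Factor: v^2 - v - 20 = (v - 5)*(v + 4)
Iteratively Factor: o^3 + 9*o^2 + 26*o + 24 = (o + 4)*(o^2 + 5*o + 6) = (o + 2)*(o + 4)*(o + 3)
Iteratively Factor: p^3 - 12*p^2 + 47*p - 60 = (p - 5)*(p^2 - 7*p + 12) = (p - 5)*(p - 3)*(p - 4)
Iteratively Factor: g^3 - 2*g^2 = (g)*(g^2 - 2*g) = g^2*(g - 2)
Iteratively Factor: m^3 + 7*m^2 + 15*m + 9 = (m + 3)*(m^2 + 4*m + 3) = (m + 1)*(m + 3)*(m + 3)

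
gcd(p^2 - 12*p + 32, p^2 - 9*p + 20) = p - 4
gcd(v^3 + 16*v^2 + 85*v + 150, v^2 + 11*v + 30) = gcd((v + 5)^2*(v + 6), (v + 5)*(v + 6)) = v^2 + 11*v + 30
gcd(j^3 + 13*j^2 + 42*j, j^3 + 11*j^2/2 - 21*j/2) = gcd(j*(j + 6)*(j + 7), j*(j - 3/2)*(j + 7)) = j^2 + 7*j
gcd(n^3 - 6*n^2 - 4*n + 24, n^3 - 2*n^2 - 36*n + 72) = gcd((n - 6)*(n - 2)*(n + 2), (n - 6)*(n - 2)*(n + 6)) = n^2 - 8*n + 12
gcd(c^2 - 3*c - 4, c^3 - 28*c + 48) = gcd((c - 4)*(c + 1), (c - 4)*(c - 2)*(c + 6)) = c - 4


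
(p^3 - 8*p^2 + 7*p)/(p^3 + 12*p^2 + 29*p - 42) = p*(p - 7)/(p^2 + 13*p + 42)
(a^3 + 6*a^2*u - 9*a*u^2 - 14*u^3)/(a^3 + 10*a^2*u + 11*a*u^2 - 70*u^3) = (a + u)/(a + 5*u)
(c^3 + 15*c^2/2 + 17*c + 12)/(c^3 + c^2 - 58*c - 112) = (c^2 + 11*c/2 + 6)/(c^2 - c - 56)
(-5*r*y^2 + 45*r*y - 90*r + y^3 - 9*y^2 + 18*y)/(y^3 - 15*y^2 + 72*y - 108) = (-5*r + y)/(y - 6)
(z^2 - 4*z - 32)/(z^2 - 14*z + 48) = (z + 4)/(z - 6)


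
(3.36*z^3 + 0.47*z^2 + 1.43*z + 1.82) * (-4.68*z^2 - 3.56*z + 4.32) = -15.7248*z^5 - 14.1612*z^4 + 6.1496*z^3 - 11.578*z^2 - 0.301600000000001*z + 7.8624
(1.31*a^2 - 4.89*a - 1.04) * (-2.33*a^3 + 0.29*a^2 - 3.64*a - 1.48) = -3.0523*a^5 + 11.7736*a^4 - 3.7633*a^3 + 15.5592*a^2 + 11.0228*a + 1.5392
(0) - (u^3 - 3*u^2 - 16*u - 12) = -u^3 + 3*u^2 + 16*u + 12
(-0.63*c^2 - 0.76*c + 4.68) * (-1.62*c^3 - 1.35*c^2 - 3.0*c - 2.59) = 1.0206*c^5 + 2.0817*c^4 - 4.6656*c^3 - 2.4063*c^2 - 12.0716*c - 12.1212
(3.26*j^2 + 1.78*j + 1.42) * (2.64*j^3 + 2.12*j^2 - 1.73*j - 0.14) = 8.6064*j^5 + 11.6104*j^4 + 1.8826*j^3 - 0.5254*j^2 - 2.7058*j - 0.1988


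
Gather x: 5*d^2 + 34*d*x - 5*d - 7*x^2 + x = 5*d^2 - 5*d - 7*x^2 + x*(34*d + 1)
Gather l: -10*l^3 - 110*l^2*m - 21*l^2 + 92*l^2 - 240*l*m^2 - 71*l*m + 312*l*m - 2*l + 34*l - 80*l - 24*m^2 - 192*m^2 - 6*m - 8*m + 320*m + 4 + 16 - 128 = -10*l^3 + l^2*(71 - 110*m) + l*(-240*m^2 + 241*m - 48) - 216*m^2 + 306*m - 108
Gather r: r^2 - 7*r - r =r^2 - 8*r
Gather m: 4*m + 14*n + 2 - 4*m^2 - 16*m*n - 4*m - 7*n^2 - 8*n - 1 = -4*m^2 - 16*m*n - 7*n^2 + 6*n + 1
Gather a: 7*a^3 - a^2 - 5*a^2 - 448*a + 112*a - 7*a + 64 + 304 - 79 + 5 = 7*a^3 - 6*a^2 - 343*a + 294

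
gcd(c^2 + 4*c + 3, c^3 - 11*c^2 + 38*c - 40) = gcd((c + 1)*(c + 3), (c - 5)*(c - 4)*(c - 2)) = 1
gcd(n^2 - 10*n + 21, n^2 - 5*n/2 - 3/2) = n - 3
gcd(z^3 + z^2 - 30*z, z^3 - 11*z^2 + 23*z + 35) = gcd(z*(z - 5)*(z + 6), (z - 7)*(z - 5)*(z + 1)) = z - 5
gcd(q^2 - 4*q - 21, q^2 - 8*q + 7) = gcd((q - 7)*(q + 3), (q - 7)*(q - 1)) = q - 7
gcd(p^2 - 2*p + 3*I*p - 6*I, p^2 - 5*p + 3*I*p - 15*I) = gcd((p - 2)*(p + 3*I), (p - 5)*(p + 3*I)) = p + 3*I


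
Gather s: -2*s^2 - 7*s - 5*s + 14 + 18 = -2*s^2 - 12*s + 32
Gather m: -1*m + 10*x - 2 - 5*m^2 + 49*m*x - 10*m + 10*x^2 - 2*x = -5*m^2 + m*(49*x - 11) + 10*x^2 + 8*x - 2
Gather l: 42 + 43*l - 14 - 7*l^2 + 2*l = -7*l^2 + 45*l + 28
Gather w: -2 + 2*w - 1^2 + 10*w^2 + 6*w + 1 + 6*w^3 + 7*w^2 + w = 6*w^3 + 17*w^2 + 9*w - 2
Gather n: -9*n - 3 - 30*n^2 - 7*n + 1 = -30*n^2 - 16*n - 2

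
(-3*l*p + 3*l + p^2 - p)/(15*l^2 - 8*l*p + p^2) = (p - 1)/(-5*l + p)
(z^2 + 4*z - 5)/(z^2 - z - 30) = (z - 1)/(z - 6)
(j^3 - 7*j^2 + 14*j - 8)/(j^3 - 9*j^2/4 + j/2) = 4*(j^2 - 5*j + 4)/(j*(4*j - 1))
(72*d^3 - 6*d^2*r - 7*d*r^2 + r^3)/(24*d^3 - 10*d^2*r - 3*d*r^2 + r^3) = (-6*d + r)/(-2*d + r)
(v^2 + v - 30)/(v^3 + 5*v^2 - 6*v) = (v - 5)/(v*(v - 1))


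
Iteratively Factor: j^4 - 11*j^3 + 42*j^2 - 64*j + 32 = (j - 1)*(j^3 - 10*j^2 + 32*j - 32) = (j - 2)*(j - 1)*(j^2 - 8*j + 16) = (j - 4)*(j - 2)*(j - 1)*(j - 4)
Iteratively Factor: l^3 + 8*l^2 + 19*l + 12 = (l + 1)*(l^2 + 7*l + 12) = (l + 1)*(l + 4)*(l + 3)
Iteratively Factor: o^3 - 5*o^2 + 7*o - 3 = (o - 1)*(o^2 - 4*o + 3) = (o - 1)^2*(o - 3)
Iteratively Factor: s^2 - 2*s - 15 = (s + 3)*(s - 5)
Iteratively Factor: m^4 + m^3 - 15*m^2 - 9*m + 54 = (m + 3)*(m^3 - 2*m^2 - 9*m + 18) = (m - 2)*(m + 3)*(m^2 - 9) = (m - 3)*(m - 2)*(m + 3)*(m + 3)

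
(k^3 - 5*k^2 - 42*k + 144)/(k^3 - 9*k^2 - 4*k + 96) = (k^2 + 3*k - 18)/(k^2 - k - 12)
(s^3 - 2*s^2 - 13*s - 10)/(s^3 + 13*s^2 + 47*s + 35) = (s^2 - 3*s - 10)/(s^2 + 12*s + 35)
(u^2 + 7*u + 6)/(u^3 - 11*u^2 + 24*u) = (u^2 + 7*u + 6)/(u*(u^2 - 11*u + 24))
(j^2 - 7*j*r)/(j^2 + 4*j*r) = (j - 7*r)/(j + 4*r)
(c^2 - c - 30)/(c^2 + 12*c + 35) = (c - 6)/(c + 7)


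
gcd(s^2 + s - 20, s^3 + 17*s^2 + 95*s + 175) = s + 5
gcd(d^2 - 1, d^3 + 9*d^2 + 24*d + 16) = d + 1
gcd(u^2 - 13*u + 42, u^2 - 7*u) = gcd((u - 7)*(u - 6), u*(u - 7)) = u - 7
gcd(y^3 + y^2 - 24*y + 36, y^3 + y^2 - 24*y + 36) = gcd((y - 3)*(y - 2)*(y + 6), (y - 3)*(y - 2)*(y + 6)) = y^3 + y^2 - 24*y + 36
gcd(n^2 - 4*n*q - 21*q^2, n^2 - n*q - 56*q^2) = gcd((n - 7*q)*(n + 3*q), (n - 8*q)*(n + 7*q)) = 1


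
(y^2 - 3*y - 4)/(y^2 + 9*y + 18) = (y^2 - 3*y - 4)/(y^2 + 9*y + 18)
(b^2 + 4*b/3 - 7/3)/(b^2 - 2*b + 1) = (b + 7/3)/(b - 1)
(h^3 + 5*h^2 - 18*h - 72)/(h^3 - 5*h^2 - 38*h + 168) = (h + 3)/(h - 7)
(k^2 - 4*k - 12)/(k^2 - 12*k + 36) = (k + 2)/(k - 6)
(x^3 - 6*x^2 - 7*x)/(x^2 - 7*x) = x + 1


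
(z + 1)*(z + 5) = z^2 + 6*z + 5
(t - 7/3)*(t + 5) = t^2 + 8*t/3 - 35/3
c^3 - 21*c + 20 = (c - 4)*(c - 1)*(c + 5)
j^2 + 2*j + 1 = (j + 1)^2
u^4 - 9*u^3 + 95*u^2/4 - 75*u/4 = u*(u - 5)*(u - 5/2)*(u - 3/2)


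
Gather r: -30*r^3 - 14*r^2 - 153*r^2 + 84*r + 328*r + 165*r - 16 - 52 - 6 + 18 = -30*r^3 - 167*r^2 + 577*r - 56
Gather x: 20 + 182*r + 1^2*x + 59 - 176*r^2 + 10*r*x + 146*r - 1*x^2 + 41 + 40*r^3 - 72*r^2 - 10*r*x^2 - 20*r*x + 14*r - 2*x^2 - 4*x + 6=40*r^3 - 248*r^2 + 342*r + x^2*(-10*r - 3) + x*(-10*r - 3) + 126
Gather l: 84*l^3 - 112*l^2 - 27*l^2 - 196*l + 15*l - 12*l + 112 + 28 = 84*l^3 - 139*l^2 - 193*l + 140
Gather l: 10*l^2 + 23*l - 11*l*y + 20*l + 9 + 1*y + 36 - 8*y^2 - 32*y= 10*l^2 + l*(43 - 11*y) - 8*y^2 - 31*y + 45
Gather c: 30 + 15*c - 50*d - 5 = 15*c - 50*d + 25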